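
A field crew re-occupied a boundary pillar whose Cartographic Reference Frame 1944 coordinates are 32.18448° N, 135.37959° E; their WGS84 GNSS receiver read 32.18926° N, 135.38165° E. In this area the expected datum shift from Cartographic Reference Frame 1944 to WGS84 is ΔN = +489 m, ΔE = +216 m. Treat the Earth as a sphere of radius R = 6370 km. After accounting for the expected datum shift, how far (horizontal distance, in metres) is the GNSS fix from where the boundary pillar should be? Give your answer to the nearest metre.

48 m

Observed coordinate differences: Δφ = +0.00478°, Δλ = +0.00206°.
Converting to metres (1° lat = 111177 m, cos φ = 0.846337): observed ΔN = 531.4 m, observed ΔE = 193.8 m.
Subtracting the expected shift leaves a residual of 531.4 − (489) = 42.4 m north and 193.8 − (216) = -22.2 m east.
Residual distance = √(42.4² + (-22.2)²) = 47.9 m.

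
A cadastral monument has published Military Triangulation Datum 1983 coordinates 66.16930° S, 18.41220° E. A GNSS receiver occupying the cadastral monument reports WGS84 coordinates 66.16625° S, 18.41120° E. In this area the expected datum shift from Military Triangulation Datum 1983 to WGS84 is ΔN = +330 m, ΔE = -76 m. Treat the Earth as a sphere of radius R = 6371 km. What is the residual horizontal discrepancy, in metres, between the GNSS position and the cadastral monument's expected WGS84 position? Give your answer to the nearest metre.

32 m

Observed coordinate differences: Δφ = +0.00305°, Δλ = -0.00100°.
Converting to metres (1° lat = 111195 m, cos φ = 0.404035): observed ΔN = 339.1 m, observed ΔE = -44.9 m.
Subtracting the expected shift leaves a residual of 339.1 − (330) = 9.1 m north and -44.9 − (-76) = 31.1 m east.
Residual distance = √(9.1² + 31.1²) = 32.4 m.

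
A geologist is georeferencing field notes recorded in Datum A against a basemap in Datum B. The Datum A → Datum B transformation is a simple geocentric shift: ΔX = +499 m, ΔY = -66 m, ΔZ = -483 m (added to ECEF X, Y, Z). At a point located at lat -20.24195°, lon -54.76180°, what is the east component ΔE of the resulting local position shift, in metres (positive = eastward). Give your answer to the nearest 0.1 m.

ΔE = 369.5 m

The local east axis at (φ, λ) is (−sin λ, cos λ, 0), so ΔE = −sin(-54.76180°)·499 + cos(-54.76180°)·(-66) = 369.48 m.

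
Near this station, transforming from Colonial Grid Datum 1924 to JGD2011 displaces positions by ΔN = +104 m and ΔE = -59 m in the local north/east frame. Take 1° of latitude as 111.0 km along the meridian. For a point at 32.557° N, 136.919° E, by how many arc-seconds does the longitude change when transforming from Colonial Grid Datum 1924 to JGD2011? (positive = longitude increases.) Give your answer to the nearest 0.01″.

Δλ = -2.27″

At latitude 32.557°, cos φ = 0.842857.
1° of longitude at this latitude = 111.0 × cos φ = 93.56 km, so Δλ = -59.0 / 93557.1 = -0.0006306° = -2.270″.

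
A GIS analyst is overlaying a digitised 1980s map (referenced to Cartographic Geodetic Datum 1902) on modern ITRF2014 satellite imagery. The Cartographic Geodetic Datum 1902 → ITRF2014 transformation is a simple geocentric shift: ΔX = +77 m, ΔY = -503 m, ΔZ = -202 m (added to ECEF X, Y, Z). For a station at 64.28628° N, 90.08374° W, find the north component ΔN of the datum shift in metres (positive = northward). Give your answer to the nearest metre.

ΔN = -541 m

The local north axis is (−sin φ cos λ, −sin φ sin λ, cos φ), giving ΔN = 0.101 − 453.189 − 87.643 = -540.73 m.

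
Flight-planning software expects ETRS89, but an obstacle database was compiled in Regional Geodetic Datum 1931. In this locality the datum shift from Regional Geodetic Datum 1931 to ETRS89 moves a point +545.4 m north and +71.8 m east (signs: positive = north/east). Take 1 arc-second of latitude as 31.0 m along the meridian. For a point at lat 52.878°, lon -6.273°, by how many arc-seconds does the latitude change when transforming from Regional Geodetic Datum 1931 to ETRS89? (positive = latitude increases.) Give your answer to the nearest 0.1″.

1″ of latitude = 31.00 m, so Δφ = 545.4 / 31.00 = 17.594″.

Δφ = 17.6″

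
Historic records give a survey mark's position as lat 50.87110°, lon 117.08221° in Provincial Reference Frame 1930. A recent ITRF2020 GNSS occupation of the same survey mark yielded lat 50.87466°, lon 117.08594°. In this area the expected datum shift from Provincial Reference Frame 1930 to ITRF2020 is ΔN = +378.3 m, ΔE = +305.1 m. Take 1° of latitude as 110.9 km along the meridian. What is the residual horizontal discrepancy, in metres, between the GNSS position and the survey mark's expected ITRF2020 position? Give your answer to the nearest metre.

47 m

Observed coordinate differences: Δφ = +0.00356°, Δλ = +0.00373°.
Converting to metres (1° lat = 110900 m, cos φ = 0.631067): observed ΔN = 394.8 m, observed ΔE = 261.0 m.
Subtracting the expected shift leaves a residual of 394.8 − (378.3) = 16.5 m north and 261.0 − (305.1) = -44.1 m east.
Residual distance = √(16.5² + (-44.1)²) = 47.0 m.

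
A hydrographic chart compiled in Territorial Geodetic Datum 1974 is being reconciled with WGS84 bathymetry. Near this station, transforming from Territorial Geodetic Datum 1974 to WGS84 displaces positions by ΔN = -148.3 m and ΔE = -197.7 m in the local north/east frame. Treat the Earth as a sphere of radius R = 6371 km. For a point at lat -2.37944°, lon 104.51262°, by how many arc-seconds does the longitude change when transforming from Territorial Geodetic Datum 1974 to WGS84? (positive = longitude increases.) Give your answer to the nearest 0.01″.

Δλ = -6.41″

At latitude -2.37944°, cos φ = 0.999138.
One radian of longitude at latitude φ spans R cos φ, so Δλ = ΔE / (R cos φ) = -197.7 / (6371000 × 0.999138) = -3.1058e-05 rad = -6.406″.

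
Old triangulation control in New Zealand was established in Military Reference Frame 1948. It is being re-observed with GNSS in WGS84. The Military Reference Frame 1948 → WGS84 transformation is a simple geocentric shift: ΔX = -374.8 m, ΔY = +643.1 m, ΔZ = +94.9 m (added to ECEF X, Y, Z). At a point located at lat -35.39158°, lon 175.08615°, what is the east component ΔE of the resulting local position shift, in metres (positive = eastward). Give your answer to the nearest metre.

At φ = -35.39158°, λ = 175.08615°: sin φ = -0.579161, cos φ = 0.815213, sin λ = 0.085658, cos λ = -0.996325.
ΔE = −sin λ·ΔX + cos λ·ΔY = −(0.085658)·(-374.8) + (-0.996325)·(643.1) = -608.63 m.

ΔE = -609 m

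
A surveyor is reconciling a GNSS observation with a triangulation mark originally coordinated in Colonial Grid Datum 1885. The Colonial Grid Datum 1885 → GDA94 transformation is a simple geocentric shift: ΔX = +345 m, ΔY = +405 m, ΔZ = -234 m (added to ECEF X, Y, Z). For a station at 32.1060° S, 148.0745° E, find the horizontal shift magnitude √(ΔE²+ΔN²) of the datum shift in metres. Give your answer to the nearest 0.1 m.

578.3 m

The local east axis at (φ, λ) is (−sin λ, cos λ, 0), so ΔE = −sin(148.0745°)·345 + cos(148.0745°)·405 = -526.18 m.
The local north axis is (−sin φ cos λ, −sin φ sin λ, cos φ), giving ΔN = -155.627 + 113.829 − 198.214 = -240.01 m.
Horizontal magnitude = √(ΔE² + ΔN²) = √((-526.18)² + (-240.01)²) = 578.33 m.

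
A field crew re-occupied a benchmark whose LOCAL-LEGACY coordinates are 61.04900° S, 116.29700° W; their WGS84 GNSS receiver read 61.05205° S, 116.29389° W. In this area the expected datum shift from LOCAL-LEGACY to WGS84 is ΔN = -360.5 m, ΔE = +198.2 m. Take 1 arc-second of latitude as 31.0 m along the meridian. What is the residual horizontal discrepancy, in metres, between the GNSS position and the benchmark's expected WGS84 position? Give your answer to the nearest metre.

Observed coordinate differences: Δφ = -0.00305°, Δλ = +0.00311°.
Converting to metres (1° lat = 111600 m, cos φ = 0.484061): observed ΔN = -340.4 m, observed ΔE = 168.0 m.
Subtracting the expected shift leaves a residual of -340.4 − (-360.5) = 20.1 m north and 168.0 − (198.2) = -30.2 m east.
Residual distance = √(20.1² + (-30.2)²) = 36.3 m.

36 m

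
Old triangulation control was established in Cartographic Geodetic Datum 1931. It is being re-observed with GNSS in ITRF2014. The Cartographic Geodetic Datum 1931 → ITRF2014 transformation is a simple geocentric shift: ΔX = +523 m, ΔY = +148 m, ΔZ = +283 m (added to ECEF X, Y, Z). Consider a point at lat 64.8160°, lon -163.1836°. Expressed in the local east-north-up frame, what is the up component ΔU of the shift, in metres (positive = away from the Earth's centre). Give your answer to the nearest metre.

The local up (radial) axis is (cos φ cos λ, cos φ sin λ, sin φ), giving ΔU = -213.033 − 18.220 + 256.100 = 24.85 m.

ΔU = 25 m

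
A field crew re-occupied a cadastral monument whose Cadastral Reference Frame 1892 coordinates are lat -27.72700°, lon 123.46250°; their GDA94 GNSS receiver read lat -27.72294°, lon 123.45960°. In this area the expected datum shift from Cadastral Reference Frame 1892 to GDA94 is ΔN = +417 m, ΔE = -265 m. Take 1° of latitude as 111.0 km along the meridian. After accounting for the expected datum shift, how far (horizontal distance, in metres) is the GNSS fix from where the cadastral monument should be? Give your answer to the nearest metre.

39 m

Observed coordinate differences: Δφ = +0.00406°, Δλ = -0.00290°.
Converting to metres (1° lat = 111000 m, cos φ = 0.885174): observed ΔN = 450.7 m, observed ΔE = -284.9 m.
Subtracting the expected shift leaves a residual of 450.7 − (417) = 33.7 m north and -284.9 − (-265) = -19.9 m east.
Residual distance = √(33.7² + (-19.9)²) = 39.1 m.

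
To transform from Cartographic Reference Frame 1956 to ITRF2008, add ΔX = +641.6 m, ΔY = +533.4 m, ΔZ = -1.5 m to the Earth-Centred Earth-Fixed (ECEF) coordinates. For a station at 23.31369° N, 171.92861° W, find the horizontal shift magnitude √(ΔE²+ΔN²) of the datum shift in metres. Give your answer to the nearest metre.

At φ = 23.31369°, λ = -171.92861°: sin φ = 0.395765, cos φ = 0.918352, sin λ = -0.140407, cos λ = -0.990094.
ΔE = −sin λ·ΔX + cos λ·ΔY = −(-0.140407)·(641.6) + (-0.990094)·(533.4) = -438.03 m.
ΔN = −sin φ cos λ·ΔX − sin φ sin λ·ΔY + cos φ·ΔZ = −(0.395765)(-0.990094)(641.6) − (0.395765)(-0.140407)(533.4) + (0.918352)(-1.5) = 279.67 m.
Horizontal magnitude = √(ΔE² + ΔN²) = √((-438.03)² + 279.67²) = 519.70 m.

520 m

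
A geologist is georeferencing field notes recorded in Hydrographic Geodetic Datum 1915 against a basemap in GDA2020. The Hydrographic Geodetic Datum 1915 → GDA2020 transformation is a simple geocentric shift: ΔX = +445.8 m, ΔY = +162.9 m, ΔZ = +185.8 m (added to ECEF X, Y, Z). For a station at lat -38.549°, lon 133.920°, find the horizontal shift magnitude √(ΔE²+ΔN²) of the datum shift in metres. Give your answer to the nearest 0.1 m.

434.9 m

The local east axis at (φ, λ) is (−sin λ, cos λ, 0), so ΔE = −sin(133.920°)·445.8 + cos(133.920°)·162.9 = -434.11 m.
The local north axis is (−sin φ cos λ, −sin φ sin λ, cos φ), giving ΔN = -192.707 + 73.123 + 145.310 = 25.73 m.
Horizontal magnitude = √(ΔE² + ΔN²) = √((-434.11)² + 25.73²) = 434.87 m.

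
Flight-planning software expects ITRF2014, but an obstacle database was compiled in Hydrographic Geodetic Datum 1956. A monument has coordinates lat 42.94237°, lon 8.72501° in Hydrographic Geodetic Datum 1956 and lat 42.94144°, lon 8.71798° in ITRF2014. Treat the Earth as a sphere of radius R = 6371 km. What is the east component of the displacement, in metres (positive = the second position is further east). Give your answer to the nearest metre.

Δφ = 42.94144° − 42.94237° = -0.00093°; Δλ = 8.71798° − 8.72501° = -0.00703°.
1° along a meridian = πR/180 = 111195 m.
ΔN = Δφ × 111195 = -103.4 m; ΔE = Δλ × 111195 × cos(42.94237°) = -0.00703 × 111195 × 0.732039 = -572.2 m.

ΔE = -572 m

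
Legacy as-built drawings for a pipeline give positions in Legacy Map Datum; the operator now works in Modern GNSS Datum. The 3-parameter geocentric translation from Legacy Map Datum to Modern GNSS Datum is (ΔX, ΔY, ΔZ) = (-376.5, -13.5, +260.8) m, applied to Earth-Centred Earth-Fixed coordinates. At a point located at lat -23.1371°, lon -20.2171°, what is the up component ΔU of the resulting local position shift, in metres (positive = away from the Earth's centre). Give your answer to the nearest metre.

The local up (radial) axis is (cos φ cos λ, cos φ sin λ, sin φ), giving ΔU = -324.887 + 4.290 − 102.477 = -423.07 m.

ΔU = -423 m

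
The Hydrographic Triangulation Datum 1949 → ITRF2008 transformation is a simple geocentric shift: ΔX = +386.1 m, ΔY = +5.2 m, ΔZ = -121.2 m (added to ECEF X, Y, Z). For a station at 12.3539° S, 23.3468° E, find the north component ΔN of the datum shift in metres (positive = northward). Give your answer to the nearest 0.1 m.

The local north axis is (−sin φ cos λ, −sin φ sin λ, cos φ), giving ΔN = 75.842 + 0.441 − 118.394 = -42.11 m.

ΔN = -42.1 m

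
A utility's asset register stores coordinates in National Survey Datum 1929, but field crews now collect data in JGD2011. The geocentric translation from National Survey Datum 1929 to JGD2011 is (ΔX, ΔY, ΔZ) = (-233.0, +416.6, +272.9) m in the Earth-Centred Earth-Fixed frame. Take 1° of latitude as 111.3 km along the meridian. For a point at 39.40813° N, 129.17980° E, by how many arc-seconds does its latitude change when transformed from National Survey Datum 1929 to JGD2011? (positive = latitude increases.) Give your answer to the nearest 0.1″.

Δφ = -2.8″

sin φ = 0.634840, cos φ = 0.772644, sin λ = 0.775167, cos λ = -0.631756.
North component: ΔN = −sin φ cos λ·ΔX − sin φ sin λ·ΔY + cos φ·ΔZ = −(0.634840)(-0.631756)(-233.0) − (0.634840)(0.775167)(416.6) + (0.772644)(272.9) = -87.61 m.
1° of latitude spans 111300 m, so Δφ = -87.61 / 111300 × 3600 = -2.834″.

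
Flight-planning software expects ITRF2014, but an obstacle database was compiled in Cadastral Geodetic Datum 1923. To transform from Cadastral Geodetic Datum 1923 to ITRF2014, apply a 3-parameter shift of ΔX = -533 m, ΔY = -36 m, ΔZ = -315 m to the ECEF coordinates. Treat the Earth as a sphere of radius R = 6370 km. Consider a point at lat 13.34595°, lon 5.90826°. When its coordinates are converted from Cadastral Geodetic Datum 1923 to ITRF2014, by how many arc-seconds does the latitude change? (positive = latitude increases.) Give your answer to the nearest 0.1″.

Δφ = -5.9″

sin φ = 0.230830, cos φ = 0.972994, sin λ = 0.102936, cos λ = 0.994688.
North component: ΔN = −sin φ cos λ·ΔX − sin φ sin λ·ΔY + cos φ·ΔZ = −(0.230830)(0.994688)(-533) − (0.230830)(0.102936)(-36) + (0.972994)(-315) = -183.26 m.
1° of latitude spans πR/180 = 111177 m, so Δφ = -183.26 / 111177 × 3600 = -5.934″.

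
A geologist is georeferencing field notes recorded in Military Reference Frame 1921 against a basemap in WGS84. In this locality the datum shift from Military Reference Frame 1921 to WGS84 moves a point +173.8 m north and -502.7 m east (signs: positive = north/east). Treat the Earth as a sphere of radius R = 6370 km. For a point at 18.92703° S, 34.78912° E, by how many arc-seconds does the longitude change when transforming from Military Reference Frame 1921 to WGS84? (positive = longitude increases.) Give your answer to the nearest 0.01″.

Δλ = -17.21″

At latitude -18.92703°, cos φ = 0.945932.
One radian of longitude at latitude φ spans R cos φ, so Δλ = ΔE / (R cos φ) = -502.7 / (6370000 × 0.945932) = -8.3428e-05 rad = -17.208″.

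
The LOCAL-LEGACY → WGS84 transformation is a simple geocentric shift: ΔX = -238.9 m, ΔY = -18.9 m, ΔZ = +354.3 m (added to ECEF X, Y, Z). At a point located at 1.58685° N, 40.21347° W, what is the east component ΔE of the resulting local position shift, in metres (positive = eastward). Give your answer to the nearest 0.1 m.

ΔE = -168.7 m

The local east axis at (φ, λ) is (−sin λ, cos λ, 0), so ΔE = −sin(-40.21347°)·(-238.9) + cos(-40.21347°)·(-18.9) = -168.68 m.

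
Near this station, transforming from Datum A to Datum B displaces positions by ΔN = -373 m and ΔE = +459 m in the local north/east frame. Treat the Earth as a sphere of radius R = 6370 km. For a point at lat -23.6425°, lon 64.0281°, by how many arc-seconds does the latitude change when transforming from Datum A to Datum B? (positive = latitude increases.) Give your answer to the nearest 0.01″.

Δφ = -12.08″

On a sphere of radius R, 1 rad of latitude = R, so Δφ = ΔN / R = -373.0 / 6370000 = -5.8556e-05 rad = -12.078″.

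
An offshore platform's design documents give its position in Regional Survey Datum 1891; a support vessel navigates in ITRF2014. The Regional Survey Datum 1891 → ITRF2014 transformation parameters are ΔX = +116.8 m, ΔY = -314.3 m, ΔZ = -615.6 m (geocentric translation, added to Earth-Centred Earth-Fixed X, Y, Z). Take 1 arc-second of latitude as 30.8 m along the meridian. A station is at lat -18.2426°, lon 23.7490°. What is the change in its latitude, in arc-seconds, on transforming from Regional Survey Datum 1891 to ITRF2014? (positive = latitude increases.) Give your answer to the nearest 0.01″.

Δφ = -19.18″

sin φ = -0.313041, cos φ = 0.949740, sin λ = 0.402731, cos λ = 0.915319.
North component: ΔN = −sin φ cos λ·ΔX − sin φ sin λ·ΔY + cos φ·ΔZ = −(-0.313041)(0.915319)(116.8) − (-0.313041)(0.402731)(-314.3) + (0.949740)(-615.6) = -590.82 m.
1° of latitude spans 3600 × 30.80 = 110880 m, so Δφ = -590.82 / 110880 × 3600 = -19.182″.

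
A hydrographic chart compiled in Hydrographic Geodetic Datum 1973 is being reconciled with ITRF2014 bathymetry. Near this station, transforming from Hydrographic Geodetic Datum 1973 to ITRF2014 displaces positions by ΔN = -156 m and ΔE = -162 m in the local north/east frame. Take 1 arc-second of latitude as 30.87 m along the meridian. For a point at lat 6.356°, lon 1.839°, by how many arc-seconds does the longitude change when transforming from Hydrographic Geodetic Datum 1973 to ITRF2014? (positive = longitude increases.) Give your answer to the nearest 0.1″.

At latitude 6.356°, cos φ = 0.993853.
1″ of longitude at this latitude = 30.87 × cos φ = 30.6802 m, so Δλ = -162.0 / 30.6802 = -5.280″.

Δλ = -5.3″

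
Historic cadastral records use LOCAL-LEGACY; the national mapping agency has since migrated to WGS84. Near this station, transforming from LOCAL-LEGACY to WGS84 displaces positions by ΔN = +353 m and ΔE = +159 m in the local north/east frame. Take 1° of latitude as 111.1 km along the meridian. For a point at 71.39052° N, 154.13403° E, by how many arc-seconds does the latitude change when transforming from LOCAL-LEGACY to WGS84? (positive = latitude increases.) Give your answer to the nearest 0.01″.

Δφ = 11.44″

1° of latitude = 111.1 km, so Δφ = 353.0 / 111100 = 0.0031773° = 11.438″.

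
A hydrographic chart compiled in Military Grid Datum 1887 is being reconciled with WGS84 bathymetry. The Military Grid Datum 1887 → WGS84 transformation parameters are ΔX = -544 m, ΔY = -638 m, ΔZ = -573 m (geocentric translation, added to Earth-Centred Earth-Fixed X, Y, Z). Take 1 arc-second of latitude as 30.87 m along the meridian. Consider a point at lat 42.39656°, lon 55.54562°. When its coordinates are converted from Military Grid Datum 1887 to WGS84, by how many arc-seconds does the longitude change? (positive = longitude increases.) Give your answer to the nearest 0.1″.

sin φ = 0.674258, cos φ = 0.738496, sin λ = 0.824577, cos λ = 0.565750.
East component: ΔE = −sin λ·ΔX + cos λ·ΔY = −(0.824577)(-544) + (0.565750)(-638) = 87.62 m.
1° of latitude spans 3600 × 30.87 = 111132 m; at latitude φ, 1° of longitude spans that × cos φ = 82070.5 m, so Δλ = 87.62 / 82070.5 × 3600 = 3.843″.

Δλ = 3.8″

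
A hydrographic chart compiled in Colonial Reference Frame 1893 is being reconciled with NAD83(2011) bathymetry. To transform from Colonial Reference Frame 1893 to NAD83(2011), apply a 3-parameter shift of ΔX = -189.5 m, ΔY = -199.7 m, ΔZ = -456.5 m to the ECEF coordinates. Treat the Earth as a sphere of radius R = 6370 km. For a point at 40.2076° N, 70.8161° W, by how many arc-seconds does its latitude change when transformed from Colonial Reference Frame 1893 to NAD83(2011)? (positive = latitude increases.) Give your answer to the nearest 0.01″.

Δφ = -13.93″

sin φ = 0.645559, cos φ = 0.763710, sin λ = -0.944469, cos λ = 0.328601.
North component: ΔN = −sin φ cos λ·ΔX − sin φ sin λ·ΔY + cos φ·ΔZ = −(0.645559)(0.328601)(-189.5) − (0.645559)(-0.944469)(-199.7) + (0.763710)(-456.5) = -430.19 m.
1° of latitude spans πR/180 = 111177 m, so Δφ = -430.19 / 111177 × 3600 = -13.930″.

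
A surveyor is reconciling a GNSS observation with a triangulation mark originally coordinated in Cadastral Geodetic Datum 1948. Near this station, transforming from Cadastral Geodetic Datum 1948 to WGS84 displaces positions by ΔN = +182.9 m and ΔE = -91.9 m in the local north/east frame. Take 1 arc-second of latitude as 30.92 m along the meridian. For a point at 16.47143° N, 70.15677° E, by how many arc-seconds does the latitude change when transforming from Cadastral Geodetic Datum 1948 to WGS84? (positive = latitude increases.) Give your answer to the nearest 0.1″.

Δφ = 5.9″

1″ of latitude = 30.92 m, so Δφ = 182.9 / 30.92 = 5.915″.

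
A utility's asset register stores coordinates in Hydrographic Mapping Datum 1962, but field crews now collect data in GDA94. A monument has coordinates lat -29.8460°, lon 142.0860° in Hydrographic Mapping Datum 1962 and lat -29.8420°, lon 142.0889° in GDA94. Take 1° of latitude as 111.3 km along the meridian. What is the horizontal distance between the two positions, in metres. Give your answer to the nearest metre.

526 m

Δφ = -29.8420° − -29.8460° = +0.0040°; Δλ = 142.0889° − 142.0860° = +0.0029°.
ΔN = Δφ × 111300 = 445.2 m; ΔE = Δλ × 111300 × cos(-29.8460°) = +0.0029 × 111300 × 0.867366 = 280.0 m.
Distance = √(ΔE² + ΔN²) = √(280.0² + 445.2²) = 525.9 m.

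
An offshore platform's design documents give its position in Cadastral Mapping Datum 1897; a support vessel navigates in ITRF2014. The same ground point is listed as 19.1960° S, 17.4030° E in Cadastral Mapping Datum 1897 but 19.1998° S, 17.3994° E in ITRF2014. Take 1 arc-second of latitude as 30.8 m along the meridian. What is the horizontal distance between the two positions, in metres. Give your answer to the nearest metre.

Δφ = -19.1998° − -19.1960° = -0.0038°; Δλ = 17.3994° − 17.4030° = -0.0036°.
1° of latitude = 3600 × 30.80 = 110880 m.
ΔN = Δφ × 110880 = -421.3 m; ΔE = Δλ × 110880 × cos(-19.1960°) = -0.0036 × 110880 × 0.944399 = -377.0 m.
Distance = √(ΔE² + ΔN²) = √((-377.0)² + (-421.3)²) = 565.4 m.

565 m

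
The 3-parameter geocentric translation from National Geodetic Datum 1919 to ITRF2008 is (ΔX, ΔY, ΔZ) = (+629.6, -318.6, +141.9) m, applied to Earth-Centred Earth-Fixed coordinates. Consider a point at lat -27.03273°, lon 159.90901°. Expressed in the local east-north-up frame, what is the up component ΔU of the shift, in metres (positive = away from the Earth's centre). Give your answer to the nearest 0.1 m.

At φ = -27.03273°, λ = 159.90901°: sin φ = -0.454499, cos φ = 0.890747, sin λ = 0.343512, cos λ = -0.939148.
ΔU = cos φ cos λ·ΔX + cos φ sin λ·ΔY + sin φ·ΔZ = (0.890747)(-0.939148)(629.6) + (0.890747)(0.343512)(-318.6) + (-0.454499)(141.9) = -688.67 m.

ΔU = -688.7 m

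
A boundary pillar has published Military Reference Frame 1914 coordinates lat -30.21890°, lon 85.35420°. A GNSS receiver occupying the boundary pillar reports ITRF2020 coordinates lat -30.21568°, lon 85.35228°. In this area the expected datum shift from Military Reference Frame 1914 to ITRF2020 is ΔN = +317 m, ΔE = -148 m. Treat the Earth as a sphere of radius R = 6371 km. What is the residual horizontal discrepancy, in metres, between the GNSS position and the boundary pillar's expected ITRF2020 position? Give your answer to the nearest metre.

55 m

Observed coordinate differences: Δφ = +0.00322°, Δλ = -0.00192°.
Converting to metres (1° lat = 111195 m, cos φ = 0.864109): observed ΔN = 358.0 m, observed ΔE = -184.5 m.
Subtracting the expected shift leaves a residual of 358.0 − (317) = 41.0 m north and -184.5 − (-148) = -36.5 m east.
Residual distance = √(41.0² + (-36.5)²) = 54.9 m.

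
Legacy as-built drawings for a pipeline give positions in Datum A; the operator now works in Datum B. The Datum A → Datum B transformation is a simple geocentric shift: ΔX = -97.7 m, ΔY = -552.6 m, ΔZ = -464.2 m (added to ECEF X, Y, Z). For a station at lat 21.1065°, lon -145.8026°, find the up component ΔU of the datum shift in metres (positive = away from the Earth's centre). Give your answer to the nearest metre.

The local up (radial) axis is (cos φ cos λ, cos φ sin λ, sin φ), giving ΔU = 75.387 + 289.750 − 167.160 = 197.98 m.

ΔU = 198 m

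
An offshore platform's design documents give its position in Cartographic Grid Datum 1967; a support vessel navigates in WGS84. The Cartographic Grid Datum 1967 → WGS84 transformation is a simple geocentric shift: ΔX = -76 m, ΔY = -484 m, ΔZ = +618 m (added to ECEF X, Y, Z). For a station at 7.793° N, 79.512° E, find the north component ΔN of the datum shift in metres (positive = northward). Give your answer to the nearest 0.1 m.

At φ = 7.793°, λ = 79.512°: sin φ = 0.135595, cos φ = 0.990764, sin λ = 0.983293, cos λ = 0.182030.
ΔN = −sin φ cos λ·ΔX − sin φ sin λ·ΔY + cos φ·ΔZ = −(0.135595)(0.182030)(-76) − (0.135595)(0.983293)(-484) + (0.990764)(618) = 678.70 m.

ΔN = 678.7 m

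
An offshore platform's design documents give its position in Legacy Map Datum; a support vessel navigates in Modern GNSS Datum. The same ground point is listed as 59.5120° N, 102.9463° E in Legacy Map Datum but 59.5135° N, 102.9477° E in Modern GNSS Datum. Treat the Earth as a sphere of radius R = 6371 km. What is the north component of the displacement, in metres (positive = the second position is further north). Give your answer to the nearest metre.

Δφ = 59.5135° − 59.5120° = +0.0015°; Δλ = 102.9477° − 102.9463° = +0.0014°.
1° along a meridian = πR/180 = 111195 m.
ΔN = Δφ × 111195 = 166.8 m; ΔE = Δλ × 111195 × cos(59.5120°) = +0.0014 × 111195 × 0.507358 = 79.0 m.

ΔN = 167 m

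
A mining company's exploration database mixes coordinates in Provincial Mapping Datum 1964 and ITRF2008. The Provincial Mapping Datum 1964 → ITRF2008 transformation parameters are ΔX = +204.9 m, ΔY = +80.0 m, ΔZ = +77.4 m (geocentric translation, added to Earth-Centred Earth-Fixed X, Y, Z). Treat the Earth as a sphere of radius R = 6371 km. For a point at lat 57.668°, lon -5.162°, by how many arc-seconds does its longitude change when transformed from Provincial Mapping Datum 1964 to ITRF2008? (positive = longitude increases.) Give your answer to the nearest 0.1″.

Δλ = 5.9″

sin φ = 0.844963, cos φ = 0.534824, sin λ = -0.089972, cos λ = 0.995944.
East component: ΔE = −sin λ·ΔX + cos λ·ΔY = −(-0.089972)(204.9) + (0.995944)(80.0) = 98.11 m.
1° of latitude spans πR/180 = 111195 m; at latitude φ, 1° of longitude spans that × cos φ = 59469.8 m, so Δλ = 98.11 / 59469.8 × 3600 = 5.939″.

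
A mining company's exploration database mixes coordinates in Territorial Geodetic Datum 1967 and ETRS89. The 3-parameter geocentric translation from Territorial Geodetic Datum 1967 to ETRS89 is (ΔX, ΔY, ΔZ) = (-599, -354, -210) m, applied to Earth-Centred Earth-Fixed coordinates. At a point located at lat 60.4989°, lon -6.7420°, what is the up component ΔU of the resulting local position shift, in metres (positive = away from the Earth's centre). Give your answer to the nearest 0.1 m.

ΔU = -455.2 m

The local up (radial) axis is (cos φ cos λ, cos φ sin λ, sin φ), giving ΔU = -292.932 + 20.465 − 182.773 = -455.24 m.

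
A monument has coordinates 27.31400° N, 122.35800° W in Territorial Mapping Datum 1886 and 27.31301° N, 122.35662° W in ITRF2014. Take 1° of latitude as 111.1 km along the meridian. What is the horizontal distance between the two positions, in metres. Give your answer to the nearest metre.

Δφ = 27.31301° − 27.31400° = -0.00099°; Δλ = -122.35662° − -122.35800° = +0.00138°.
ΔN = Δφ × 111100 = -110.0 m; ΔE = Δλ × 111100 × cos(27.31400°) = +0.00138 × 111100 × 0.888505 = 136.2 m.
Distance = √(ΔE² + ΔN²) = √(136.2² + (-110.0)²) = 175.1 m.

175 m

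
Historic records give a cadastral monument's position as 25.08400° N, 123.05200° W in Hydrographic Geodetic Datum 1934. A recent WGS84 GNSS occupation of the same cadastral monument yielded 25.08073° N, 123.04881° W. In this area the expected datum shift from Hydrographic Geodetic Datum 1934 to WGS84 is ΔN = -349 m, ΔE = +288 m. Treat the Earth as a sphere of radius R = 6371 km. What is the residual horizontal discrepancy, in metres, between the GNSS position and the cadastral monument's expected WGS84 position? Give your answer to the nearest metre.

36 m

Observed coordinate differences: Δφ = -0.00327°, Δλ = +0.00319°.
Converting to metres (1° lat = 111195 m, cos φ = 0.905687): observed ΔN = -363.6 m, observed ΔE = 321.3 m.
Subtracting the expected shift leaves a residual of -363.6 − (-349) = -14.6 m north and 321.3 − (288) = 33.3 m east.
Residual distance = √((-14.6)² + 33.3²) = 36.3 m.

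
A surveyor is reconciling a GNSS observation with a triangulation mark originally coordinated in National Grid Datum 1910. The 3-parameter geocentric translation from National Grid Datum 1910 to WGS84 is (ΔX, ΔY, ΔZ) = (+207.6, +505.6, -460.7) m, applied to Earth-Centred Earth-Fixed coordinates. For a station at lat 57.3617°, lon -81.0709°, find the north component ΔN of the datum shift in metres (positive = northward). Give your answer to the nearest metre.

ΔN = 145 m

At φ = 57.3617°, λ = -81.0709°: sin φ = 0.842092, cos φ = 0.539334, sin λ = -0.987881, cos λ = 0.155212.
ΔN = −sin φ cos λ·ΔX − sin φ sin λ·ΔY + cos φ·ΔZ = −(0.842092)(0.155212)(207.6) − (0.842092)(-0.987881)(505.6) + (0.539334)(-460.7) = 145.00 m.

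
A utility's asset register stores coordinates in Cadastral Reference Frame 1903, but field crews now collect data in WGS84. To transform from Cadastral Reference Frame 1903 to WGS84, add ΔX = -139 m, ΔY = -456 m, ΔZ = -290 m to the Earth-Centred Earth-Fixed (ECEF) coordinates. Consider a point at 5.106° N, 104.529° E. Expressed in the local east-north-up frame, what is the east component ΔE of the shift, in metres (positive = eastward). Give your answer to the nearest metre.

The local east axis at (φ, λ) is (−sin λ, cos λ, 0), so ΔE = −sin(104.529°)·(-139) + cos(104.529°)·(-456) = 248.95 m.

ΔE = 249 m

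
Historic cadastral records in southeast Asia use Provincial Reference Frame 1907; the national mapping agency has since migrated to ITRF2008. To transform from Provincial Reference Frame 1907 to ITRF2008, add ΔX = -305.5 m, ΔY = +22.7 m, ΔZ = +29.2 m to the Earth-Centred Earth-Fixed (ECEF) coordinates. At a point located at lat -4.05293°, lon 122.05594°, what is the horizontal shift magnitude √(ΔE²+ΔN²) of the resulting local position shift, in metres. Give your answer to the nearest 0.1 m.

The local east axis at (φ, λ) is (−sin λ, cos λ, 0), so ΔE = −sin(122.05594°)·(-305.5) + cos(122.05594°)·22.7 = 246.87 m.
The local north axis is (−sin φ cos λ, −sin φ sin λ, cos φ), giving ΔN = 11.460 + 1.360 + 29.127 = 41.95 m.
Horizontal magnitude = √(ΔE² + ΔN²) = √(246.87² + 41.95²) = 250.41 m.

250.4 m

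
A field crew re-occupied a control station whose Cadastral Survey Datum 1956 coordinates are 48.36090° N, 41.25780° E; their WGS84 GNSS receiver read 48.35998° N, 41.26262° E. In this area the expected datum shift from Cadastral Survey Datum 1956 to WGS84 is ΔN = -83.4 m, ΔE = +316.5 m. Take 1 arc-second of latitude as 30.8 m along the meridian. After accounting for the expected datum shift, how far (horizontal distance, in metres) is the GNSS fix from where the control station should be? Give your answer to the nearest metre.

43 m

Observed coordinate differences: Δφ = -0.00092°, Δλ = +0.00482°.
Converting to metres (1° lat = 110880 m, cos φ = 0.664436): observed ΔN = -102.0 m, observed ΔE = 355.1 m.
Subtracting the expected shift leaves a residual of -102.0 − (-83.4) = -18.6 m north and 355.1 − (316.5) = 38.6 m east.
Residual distance = √((-18.6)² + 38.6²) = 42.9 m.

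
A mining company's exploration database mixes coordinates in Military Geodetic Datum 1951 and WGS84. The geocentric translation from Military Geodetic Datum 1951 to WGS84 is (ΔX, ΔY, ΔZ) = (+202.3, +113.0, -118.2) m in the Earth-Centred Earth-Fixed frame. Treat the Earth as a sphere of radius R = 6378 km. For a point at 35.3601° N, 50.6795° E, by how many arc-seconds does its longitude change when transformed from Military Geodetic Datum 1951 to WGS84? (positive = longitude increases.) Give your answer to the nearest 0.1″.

Δλ = -3.4″

sin φ = 0.578713, cos φ = 0.815531, sin λ = 0.773614, cos λ = 0.633658.
East component: ΔE = −sin λ·ΔX + cos λ·ΔY = −(0.773614)(202.3) + (0.633658)(113.0) = -84.90 m.
1° of latitude spans πR/180 = 111317 m; at latitude φ, 1° of longitude spans that × cos φ = 90782.5 m, so Δλ = -84.90 / 90782.5 × 3600 = -3.367″.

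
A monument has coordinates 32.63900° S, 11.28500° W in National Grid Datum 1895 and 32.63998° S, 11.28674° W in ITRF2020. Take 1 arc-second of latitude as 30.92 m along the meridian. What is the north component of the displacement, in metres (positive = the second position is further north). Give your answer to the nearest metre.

ΔN = -109 m

Δφ = -32.63998° − -32.63900° = -0.00098°; Δλ = -11.28674° − -11.28500° = -0.00174°.
1° of latitude = 3600 × 30.92 = 111312 m.
ΔN = Δφ × 111312 = -109.1 m; ΔE = Δλ × 111312 × cos(-32.63900°) = -0.00174 × 111312 × 0.842085 = -163.1 m.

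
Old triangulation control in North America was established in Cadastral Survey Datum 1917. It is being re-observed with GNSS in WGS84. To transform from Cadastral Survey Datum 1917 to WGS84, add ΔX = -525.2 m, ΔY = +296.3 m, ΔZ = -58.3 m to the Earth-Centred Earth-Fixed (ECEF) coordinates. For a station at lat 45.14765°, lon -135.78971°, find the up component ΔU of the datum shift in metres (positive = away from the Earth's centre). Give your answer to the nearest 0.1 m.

At φ = 45.14765°, λ = -135.78971°: sin φ = 0.708927, cos φ = 0.705282, sin λ = -0.697294, cos λ = -0.716785.
ΔU = cos φ cos λ·ΔX + cos φ sin λ·ΔY + sin φ·ΔZ = (0.705282)(-0.716785)(-525.2) + (0.705282)(-0.697294)(296.3) + (0.708927)(-58.3) = 78.46 m.

ΔU = 78.5 m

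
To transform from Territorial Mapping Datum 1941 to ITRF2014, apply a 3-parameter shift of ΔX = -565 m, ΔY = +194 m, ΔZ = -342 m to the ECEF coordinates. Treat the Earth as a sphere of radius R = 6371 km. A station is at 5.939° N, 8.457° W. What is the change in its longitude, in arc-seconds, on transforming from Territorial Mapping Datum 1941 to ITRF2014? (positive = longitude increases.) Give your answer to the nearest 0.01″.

sin φ = 0.103470, cos φ = 0.994633, sin λ = -0.147067, cos λ = 0.989127.
East component: ΔE = −sin λ·ΔX + cos λ·ΔY = −(-0.147067)(-565) + (0.989127)(194) = 108.80 m.
1° of latitude spans πR/180 = 111195 m; at latitude φ, 1° of longitude spans that × cos φ = 110598.1 m, so Δλ = 108.80 / 110598.1 × 3600 = 3.541″.

Δλ = 3.54″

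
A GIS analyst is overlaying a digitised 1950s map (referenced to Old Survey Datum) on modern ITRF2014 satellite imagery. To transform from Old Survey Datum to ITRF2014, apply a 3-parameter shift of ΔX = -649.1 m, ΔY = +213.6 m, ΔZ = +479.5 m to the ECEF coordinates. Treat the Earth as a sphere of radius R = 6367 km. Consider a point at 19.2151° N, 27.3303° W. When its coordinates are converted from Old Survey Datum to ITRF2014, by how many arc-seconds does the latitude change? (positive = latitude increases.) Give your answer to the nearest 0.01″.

sin φ = 0.329116, cos φ = 0.944290, sin λ = -0.459119, cos λ = 0.888375.
North component: ΔN = −sin φ cos λ·ΔX − sin φ sin λ·ΔY + cos φ·ΔZ = −(0.329116)(0.888375)(-649.1) − (0.329116)(-0.459119)(213.6) + (0.944290)(479.5) = 674.85 m.
1° of latitude spans πR/180 = 111125 m, so Δφ = 674.85 / 111125 × 3600 = 21.862″.

Δφ = 21.86″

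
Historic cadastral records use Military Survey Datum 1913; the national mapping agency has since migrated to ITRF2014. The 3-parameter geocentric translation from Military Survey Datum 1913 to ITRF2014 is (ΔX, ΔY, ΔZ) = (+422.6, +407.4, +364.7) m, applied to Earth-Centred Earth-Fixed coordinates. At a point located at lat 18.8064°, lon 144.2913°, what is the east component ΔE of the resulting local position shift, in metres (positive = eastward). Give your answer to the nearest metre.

At φ = 18.8064°, λ = 144.2913°: sin φ = 0.322371, cos φ = 0.946613, sin λ = 0.583665, cos λ = -0.811995.
ΔE = −sin λ·ΔX + cos λ·ΔY = −(0.583665)·(422.6) + (-0.811995)·(407.4) = -577.46 m.

ΔE = -577 m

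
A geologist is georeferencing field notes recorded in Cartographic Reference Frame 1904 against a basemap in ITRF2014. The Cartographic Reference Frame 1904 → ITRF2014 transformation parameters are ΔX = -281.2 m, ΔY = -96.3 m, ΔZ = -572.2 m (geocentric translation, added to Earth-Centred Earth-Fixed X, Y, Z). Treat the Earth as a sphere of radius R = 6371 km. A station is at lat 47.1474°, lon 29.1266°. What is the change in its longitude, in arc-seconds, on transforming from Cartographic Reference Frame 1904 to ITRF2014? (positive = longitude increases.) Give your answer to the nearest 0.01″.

sin φ = 0.733106, cos φ = 0.680115, sin λ = 0.486741, cos λ = 0.873546.
East component: ΔE = −sin λ·ΔX + cos λ·ΔY = −(0.486741)(-281.2) + (0.873546)(-96.3) = 52.75 m.
1° of latitude spans πR/180 = 111195 m; at latitude φ, 1° of longitude spans that × cos φ = 75625.3 m, so Δλ = 52.75 / 75625.3 × 3600 = 2.511″.

Δλ = 2.51″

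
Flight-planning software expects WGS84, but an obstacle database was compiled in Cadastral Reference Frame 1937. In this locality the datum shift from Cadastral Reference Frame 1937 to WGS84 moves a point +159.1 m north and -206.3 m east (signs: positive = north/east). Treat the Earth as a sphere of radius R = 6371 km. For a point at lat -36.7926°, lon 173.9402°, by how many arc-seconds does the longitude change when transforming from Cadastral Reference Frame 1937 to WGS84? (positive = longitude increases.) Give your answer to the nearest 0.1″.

At latitude -36.7926°, cos φ = 0.800809.
One radian of longitude at latitude φ spans R cos φ, so Δλ = ΔE / (R cos φ) = -206.3 / (6371000 × 0.800809) = -4.0436e-05 rad = -8.340″.

Δλ = -8.3″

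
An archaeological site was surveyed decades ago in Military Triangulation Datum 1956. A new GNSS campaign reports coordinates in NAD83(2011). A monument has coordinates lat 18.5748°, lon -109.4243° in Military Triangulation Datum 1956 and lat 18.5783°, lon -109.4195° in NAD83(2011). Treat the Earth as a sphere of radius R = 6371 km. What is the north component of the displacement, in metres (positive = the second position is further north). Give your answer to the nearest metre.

ΔN = 389 m

Δφ = 18.5783° − 18.5748° = +0.0035°; Δλ = -109.4195° − -109.4243° = +0.0048°.
1° along a meridian = πR/180 = 111195 m.
ΔN = Δφ × 111195 = 389.2 m; ΔE = Δλ × 111195 × cos(18.5748°) = +0.0048 × 111195 × 0.947909 = 505.9 m.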